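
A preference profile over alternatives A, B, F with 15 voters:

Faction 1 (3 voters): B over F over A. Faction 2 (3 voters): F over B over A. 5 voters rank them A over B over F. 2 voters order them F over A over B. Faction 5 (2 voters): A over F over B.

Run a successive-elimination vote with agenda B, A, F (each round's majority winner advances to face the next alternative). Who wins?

Round 1: B vs A — 6–9, A advances.
Round 2: A vs F — 7–8, F advances.
The agenda winner is F.

F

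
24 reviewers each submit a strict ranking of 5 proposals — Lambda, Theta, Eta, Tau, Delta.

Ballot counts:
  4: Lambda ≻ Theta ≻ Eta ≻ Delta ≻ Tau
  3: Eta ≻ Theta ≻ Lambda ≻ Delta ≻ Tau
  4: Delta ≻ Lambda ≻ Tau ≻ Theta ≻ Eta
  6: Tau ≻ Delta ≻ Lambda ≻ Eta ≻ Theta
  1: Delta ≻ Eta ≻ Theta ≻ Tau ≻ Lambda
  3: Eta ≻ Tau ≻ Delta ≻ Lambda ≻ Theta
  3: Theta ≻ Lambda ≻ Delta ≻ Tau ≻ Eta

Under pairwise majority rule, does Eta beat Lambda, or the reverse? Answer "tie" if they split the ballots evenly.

Lambda

Ballots ranking Eta above Lambda: 3 + 1 + 3 = 7.
Ballots ranking Lambda above Eta: 24 − 7 = 17.
Lambda wins the head-to-head 17–7.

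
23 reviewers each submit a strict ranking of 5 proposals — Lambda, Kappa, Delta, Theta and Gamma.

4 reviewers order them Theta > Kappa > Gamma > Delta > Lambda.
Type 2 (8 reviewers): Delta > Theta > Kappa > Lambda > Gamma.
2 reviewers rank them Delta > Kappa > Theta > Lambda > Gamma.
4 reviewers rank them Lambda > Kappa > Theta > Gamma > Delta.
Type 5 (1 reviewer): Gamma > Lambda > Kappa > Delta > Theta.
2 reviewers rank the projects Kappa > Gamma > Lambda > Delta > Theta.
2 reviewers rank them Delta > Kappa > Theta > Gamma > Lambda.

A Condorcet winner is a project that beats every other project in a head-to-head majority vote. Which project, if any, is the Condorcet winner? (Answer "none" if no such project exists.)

Check each pair by majority over 23 ballots:
Lambda–Kappa: Kappa 18–5.
Lambda vs Delta: 4+1+2 = 7 for Lambda, 16 for Delta — Delta by 16–7.
Lambda vs Theta: Theta, 16–7.
Lambda vs Gamma: Lambda, 14–9.
Kappa vs Delta: 11 to 12, Delta.
Kappa vs Theta: Theta wins 12–11.
Kappa vs Gamma: Kappa, 22–1.
Delta vs Theta: 15 to 8, Delta.
Delta vs Gamma: Delta wins 12–11.
Theta vs Gamma: Theta is ranked higher on 4+8+2+4+2 = 20 ballots, Gamma on 3. Theta wins 20–3.
Delta wins every pairwise contest, so Delta is the Condorcet winner.

Delta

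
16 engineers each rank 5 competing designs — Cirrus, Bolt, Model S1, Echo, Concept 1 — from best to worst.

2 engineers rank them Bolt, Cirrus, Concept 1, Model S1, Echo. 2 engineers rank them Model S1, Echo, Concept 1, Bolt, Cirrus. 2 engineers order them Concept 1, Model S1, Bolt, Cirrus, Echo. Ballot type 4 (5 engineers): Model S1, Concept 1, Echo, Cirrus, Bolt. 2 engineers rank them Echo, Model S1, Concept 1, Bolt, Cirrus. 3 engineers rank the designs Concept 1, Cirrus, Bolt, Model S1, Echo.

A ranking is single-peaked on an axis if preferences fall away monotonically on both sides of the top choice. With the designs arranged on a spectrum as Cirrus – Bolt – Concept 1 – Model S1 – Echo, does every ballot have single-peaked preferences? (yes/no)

Axis positions: Cirrus=1, Bolt=2, Concept 1=3, Model S1=4, Echo=5.
Ballot type 1 (peak Bolt at position 2): ranking walks positions 2-1-3-4-5, expanding outward from the peak — single-peaked.
Ballot type 2 (peak Model S1 at position 4): ranking walks positions 4-5-3-2-1, expanding outward from the peak — single-peaked.
Ballot type 3 (peak Concept 1 at position 3): ranking walks positions 3-4-2-1-5, expanding outward from the peak — single-peaked.
Ballot type 4: ranking walks positions 4-3-5-1-2; Cirrus is ranked above Bolt even though Bolt lies between Cirrus and the peak Model S1 on the axis — preferences dip and rise again. Not single-peaked.
Ballot type 5 (peak Echo at position 5): ranking walks positions 5-4-3-2-1, expanding outward from the peak — single-peaked.
Ballot type 6: ranking walks positions 3-1-2-4-5; Cirrus is ranked above Bolt even though Bolt lies between Cirrus and the peak Concept 1 on the axis — preferences dip and rise again. Not single-peaked.
Ballot type 4 violates single-peakedness, so the profile is not single-peaked on this axis.

no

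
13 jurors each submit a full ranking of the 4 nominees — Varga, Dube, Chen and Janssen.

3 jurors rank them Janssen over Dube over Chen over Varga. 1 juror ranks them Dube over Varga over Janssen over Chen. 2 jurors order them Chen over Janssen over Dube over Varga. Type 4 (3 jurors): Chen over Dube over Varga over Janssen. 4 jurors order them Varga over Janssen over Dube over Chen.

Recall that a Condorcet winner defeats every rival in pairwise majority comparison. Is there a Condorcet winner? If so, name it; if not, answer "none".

Check each pair by majority over 13 ballots:
Varga vs Dube: Varga is ranked higher on 4 ballots, Dube on 9. Dube wins 9–4.
Varga vs Chen: Varga is ranked higher on 1+4 = 5 ballots, Chen on 8. Chen wins 8–5.
Varga vs Janssen: Varga preferred on 1+3+4 = 8 ballots; Varga wins 8–5.
Dube vs Chen: 3+1+4 = 8 for Dube, 5 for Chen — Dube by 8–5.
Dube vs Janssen: Dube preferred on 1+3 = 4 ballots; Janssen wins 9–4.
Chen vs Janssen: 5 to 8, Janssen.
Every nominee loses at least once (Varga loses to Dube; Dube loses to Janssen; Chen loses to Dube; Janssen loses to Varga). The majority relation contains the cycle Varga > Janssen > Dube > Varga, so there is no Condorcet winner.

none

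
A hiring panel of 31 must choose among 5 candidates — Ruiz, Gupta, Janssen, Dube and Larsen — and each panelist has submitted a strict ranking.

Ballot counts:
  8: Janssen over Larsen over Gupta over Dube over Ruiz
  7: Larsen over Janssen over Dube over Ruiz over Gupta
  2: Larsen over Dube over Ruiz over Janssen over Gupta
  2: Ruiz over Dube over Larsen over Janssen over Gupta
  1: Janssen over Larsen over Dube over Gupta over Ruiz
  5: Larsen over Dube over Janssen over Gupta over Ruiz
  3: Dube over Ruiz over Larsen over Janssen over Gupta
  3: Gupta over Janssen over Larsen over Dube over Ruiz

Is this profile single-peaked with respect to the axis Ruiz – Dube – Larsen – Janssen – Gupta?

yes

Axis positions: Ruiz=1, Dube=2, Larsen=3, Janssen=4, Gupta=5.
Faction 1 (peak Janssen at position 4): ranking walks positions 4-3-5-2-1, expanding outward from the peak — single-peaked.
Faction 2 (peak Larsen at position 3): ranking walks positions 3-4-2-1-5, expanding outward from the peak — single-peaked.
Faction 3 (peak Larsen at position 3): ranking walks positions 3-2-1-4-5, expanding outward from the peak — single-peaked.
Faction 4 (peak Ruiz at position 1): ranking walks positions 1-2-3-4-5, expanding outward from the peak — single-peaked.
Faction 5 (peak Janssen at position 4): ranking walks positions 4-3-2-5-1, expanding outward from the peak — single-peaked.
Faction 6 (peak Larsen at position 3): ranking walks positions 3-2-4-5-1, expanding outward from the peak — single-peaked.
Faction 7 (peak Dube at position 2): ranking walks positions 2-1-3-4-5, expanding outward from the peak — single-peaked.
Faction 8 (peak Gupta at position 5): ranking walks positions 5-4-3-2-1, expanding outward from the peak — single-peaked.
Every ranking is single-peaked on this axis.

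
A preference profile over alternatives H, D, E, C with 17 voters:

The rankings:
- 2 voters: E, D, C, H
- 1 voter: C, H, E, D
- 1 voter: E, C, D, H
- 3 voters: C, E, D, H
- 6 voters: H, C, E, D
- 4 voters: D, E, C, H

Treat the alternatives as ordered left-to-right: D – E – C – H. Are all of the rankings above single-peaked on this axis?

Axis positions: D=1, E=2, C=3, H=4.
Ballot type 1 (peak E at position 2): ranking walks positions 2-1-3-4, expanding outward from the peak — single-peaked.
Ballot type 2 (peak C at position 3): ranking walks positions 3-4-2-1, expanding outward from the peak — single-peaked.
Ballot type 3 (peak E at position 2): ranking walks positions 2-3-1-4, expanding outward from the peak — single-peaked.
Ballot type 4 (peak C at position 3): ranking walks positions 3-2-1-4, expanding outward from the peak — single-peaked.
Ballot type 5 (peak H at position 4): ranking walks positions 4-3-2-1, expanding outward from the peak — single-peaked.
Ballot type 6 (peak D at position 1): ranking walks positions 1-2-3-4, expanding outward from the peak — single-peaked.
Every ranking is single-peaked on this axis.

yes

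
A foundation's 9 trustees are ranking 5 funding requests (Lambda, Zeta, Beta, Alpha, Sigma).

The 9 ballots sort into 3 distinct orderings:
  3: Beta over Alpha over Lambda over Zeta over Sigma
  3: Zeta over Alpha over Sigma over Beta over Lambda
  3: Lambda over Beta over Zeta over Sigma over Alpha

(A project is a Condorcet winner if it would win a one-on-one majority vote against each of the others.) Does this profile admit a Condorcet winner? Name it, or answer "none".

Beta

Pairwise majorities:
Lambda vs Zeta: 6 to 3, Lambda.
Lambda vs Beta: 3 for Lambda, 6 for Beta — Beta by 6–3.
Lambda vs Alpha: 3 for Lambda, 6 for Alpha — Alpha by 6–3.
Lambda vs Sigma: 3+3 = 6 for Lambda, 3 for Sigma — Lambda by 6–3.
Zeta vs Beta: 3 to 6, Beta.
Zeta vs Alpha: 3+3 = 6 for Zeta, 3 for Alpha — Zeta by 6–3.
Zeta–Sigma: Zeta 9–0.
Beta vs Alpha: Beta preferred on 3+3 = 6 ballots; Beta wins 6–3.
Beta–Sigma: Beta 6–3.
Alpha–Sigma: Alpha 6–3.
Beta beats each of Lambda, Zeta, Alpha, Sigma — Beta is the Condorcet winner.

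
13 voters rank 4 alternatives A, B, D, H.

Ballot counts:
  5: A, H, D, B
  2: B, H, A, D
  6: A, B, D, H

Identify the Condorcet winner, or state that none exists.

Check each pair by majority over 13 ballots:
A–B: A 11–2.
A vs D: 5+2+6 = 13 for A, 0 for D — A by 13–0.
A vs H: 11 to 2, A.
B vs D: B preferred on 2+6 = 8 ballots; B wins 8–5.
B vs H: B is ranked higher on 2+6 = 8 ballots, H on 5. B wins 8–5.
D vs H: H, 7–6.
A wins every pairwise contest, so A is the Condorcet winner.

A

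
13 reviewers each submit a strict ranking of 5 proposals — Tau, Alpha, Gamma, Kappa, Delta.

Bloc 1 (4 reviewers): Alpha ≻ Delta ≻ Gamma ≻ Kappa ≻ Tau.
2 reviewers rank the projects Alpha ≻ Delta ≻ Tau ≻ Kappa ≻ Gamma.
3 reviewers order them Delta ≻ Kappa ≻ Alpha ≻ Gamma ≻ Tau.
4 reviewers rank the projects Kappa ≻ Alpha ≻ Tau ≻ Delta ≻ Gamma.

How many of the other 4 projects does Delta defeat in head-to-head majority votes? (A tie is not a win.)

Delta against each rival (13 reviewers):
Delta vs Tau: 9 to 4, Delta.
Delta vs Alpha: Alpha wins 10–3.
Delta–Gamma: Delta 13–0.
Delta vs Kappa: Delta, 9–4.
Delta beats Tau, Gamma, Kappa; loses to Alpha — 3 pairwise wins.

3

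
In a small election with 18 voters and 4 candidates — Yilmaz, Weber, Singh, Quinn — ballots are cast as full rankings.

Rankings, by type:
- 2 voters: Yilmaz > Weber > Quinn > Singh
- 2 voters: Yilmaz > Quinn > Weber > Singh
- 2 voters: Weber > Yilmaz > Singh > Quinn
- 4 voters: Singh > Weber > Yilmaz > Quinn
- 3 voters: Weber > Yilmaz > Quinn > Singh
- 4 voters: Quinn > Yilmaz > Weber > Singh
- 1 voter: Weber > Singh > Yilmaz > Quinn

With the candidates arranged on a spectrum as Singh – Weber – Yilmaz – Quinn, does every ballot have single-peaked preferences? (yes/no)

yes

Axis positions: Singh=1, Weber=2, Yilmaz=3, Quinn=4.
Type 1 (peak Yilmaz at position 3): ranking walks positions 3-2-4-1, expanding outward from the peak — single-peaked.
Type 2 (peak Yilmaz at position 3): ranking walks positions 3-4-2-1, expanding outward from the peak — single-peaked.
Type 3 (peak Weber at position 2): ranking walks positions 2-3-1-4, expanding outward from the peak — single-peaked.
Type 4 (peak Singh at position 1): ranking walks positions 1-2-3-4, expanding outward from the peak — single-peaked.
Type 5 (peak Weber at position 2): ranking walks positions 2-3-4-1, expanding outward from the peak — single-peaked.
Type 6 (peak Quinn at position 4): ranking walks positions 4-3-2-1, expanding outward from the peak — single-peaked.
Type 7 (peak Weber at position 2): ranking walks positions 2-1-3-4, expanding outward from the peak — single-peaked.
Every ranking is single-peaked on this axis.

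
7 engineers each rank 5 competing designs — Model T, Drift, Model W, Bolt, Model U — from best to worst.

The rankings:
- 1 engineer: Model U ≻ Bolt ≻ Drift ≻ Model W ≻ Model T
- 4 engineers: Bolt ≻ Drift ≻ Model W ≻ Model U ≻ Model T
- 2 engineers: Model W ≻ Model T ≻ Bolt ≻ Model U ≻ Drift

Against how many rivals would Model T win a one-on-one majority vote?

Model T against each rival (7 engineers):
Model T–Drift: Drift 5–2.
Model T vs Model W: Model W, 7–0.
Model T vs Bolt: Model T preferred on 2 ballots; Bolt wins 5–2.
Model T vs Model U: Model T is ranked higher on 2 ballots, Model U on 5. Model U wins 5–2.
Model T beats no one; loses to Drift, Model W, Bolt, Model U — 0 pairwise wins.

0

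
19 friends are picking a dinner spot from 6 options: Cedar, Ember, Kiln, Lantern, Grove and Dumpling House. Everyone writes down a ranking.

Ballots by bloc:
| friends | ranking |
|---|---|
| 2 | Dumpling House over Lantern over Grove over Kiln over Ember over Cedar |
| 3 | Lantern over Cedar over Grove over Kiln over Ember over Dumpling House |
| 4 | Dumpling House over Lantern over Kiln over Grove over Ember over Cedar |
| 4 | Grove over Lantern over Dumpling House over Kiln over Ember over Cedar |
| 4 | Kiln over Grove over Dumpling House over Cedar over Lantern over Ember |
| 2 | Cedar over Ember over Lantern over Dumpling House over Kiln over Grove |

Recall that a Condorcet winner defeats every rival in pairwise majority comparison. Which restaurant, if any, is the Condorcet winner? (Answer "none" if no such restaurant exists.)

none

Pairwise majorities:
Cedar vs Ember: 9 to 10, Ember.
Cedar vs Kiln: 3+2 = 5 for Cedar, 14 for Kiln — Kiln by 14–5.
Cedar vs Lantern: Cedar is ranked higher on 4+2 = 6 ballots, Lantern on 13. Lantern wins 13–6.
Cedar vs Grove: 5 to 14, Grove.
Cedar vs Dumpling House: Cedar is ranked higher on 3+2 = 5 ballots, Dumpling House on 14. Dumpling House wins 14–5.
Ember vs Kiln: 2 for Ember, 17 for Kiln — Kiln by 17–2.
Ember vs Lantern: 2 to 17, Lantern.
Ember vs Grove: Ember preferred on 2 ballots; Grove wins 17–2.
Ember vs Dumpling House: 5 to 14, Dumpling House.
Kiln vs Lantern: Kiln preferred on 4 ballots; Lantern wins 15–4.
Kiln vs Grove: 4+4+2 = 10 for Kiln, 9 for Grove — Kiln by 10–9.
Kiln vs Dumpling House: 7 to 12, Dumpling House.
Lantern vs Grove: 2+3+4+2 = 11 for Lantern, 8 for Grove — Lantern by 11–8.
Lantern vs Dumpling House: 9 to 10, Dumpling House.
Grove vs Dumpling House: 3+4+4 = 11 for Grove, 8 for Dumpling House — Grove by 11–8.
Every restaurant loses at least once (Cedar loses to Ember; Ember loses to Kiln; Kiln loses to Lantern; Lantern loses to Dumpling House; Grove loses to Kiln; Dumpling House loses to Grove). The majority relation contains the cycle Kiln beats Grove beats Dumpling House beats Kiln, so there is no Condorcet winner.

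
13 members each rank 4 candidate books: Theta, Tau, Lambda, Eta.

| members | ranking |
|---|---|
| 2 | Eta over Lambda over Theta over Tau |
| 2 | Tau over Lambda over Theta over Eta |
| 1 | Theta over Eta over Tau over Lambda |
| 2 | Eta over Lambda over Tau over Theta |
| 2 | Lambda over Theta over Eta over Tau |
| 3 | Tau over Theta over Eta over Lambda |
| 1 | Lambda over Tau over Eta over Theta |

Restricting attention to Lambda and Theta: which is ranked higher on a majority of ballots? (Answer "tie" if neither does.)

Ballots ranking Lambda above Theta: 2 + 2 + 2 + 2 + 1 = 9.
Ballots ranking Theta above Lambda: 13 − 9 = 4.
Lambda wins the head-to-head 9–4.

Lambda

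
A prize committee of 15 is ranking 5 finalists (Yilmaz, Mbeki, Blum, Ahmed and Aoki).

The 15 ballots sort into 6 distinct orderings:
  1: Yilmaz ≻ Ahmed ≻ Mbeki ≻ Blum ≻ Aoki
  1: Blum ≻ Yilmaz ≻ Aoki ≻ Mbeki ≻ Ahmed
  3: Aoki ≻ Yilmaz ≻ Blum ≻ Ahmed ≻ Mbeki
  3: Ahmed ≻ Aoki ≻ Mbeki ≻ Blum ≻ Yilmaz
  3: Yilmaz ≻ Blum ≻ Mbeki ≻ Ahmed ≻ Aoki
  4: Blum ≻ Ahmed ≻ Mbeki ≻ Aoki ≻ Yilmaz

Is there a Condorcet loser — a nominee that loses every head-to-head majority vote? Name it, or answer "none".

none

Pairwise majorities:
Yilmaz vs Mbeki: 8 to 7, Yilmaz.
Yilmaz–Blum: Blum 8–7.
Yilmaz–Ahmed: Yilmaz 8–7.
Yilmaz vs Aoki: Aoki, 10–5.
Mbeki vs Blum: Mbeki preferred on 1+3 = 4 ballots; Blum wins 11–4.
Mbeki vs Ahmed: 4 to 11, Ahmed.
Mbeki vs Aoki: Mbeki preferred on 1+3+4 = 8 ballots; Mbeki wins 8–7.
Blum vs Ahmed: Blum, 11–4.
Blum vs Aoki: Blum is ranked higher on 1+1+3+4 = 9 ballots, Aoki on 6. Blum wins 9–6.
Ahmed vs Aoki: Ahmed wins 11–4.
Each nominee has at least one pairwise win (Yilmaz beats Mbeki; Mbeki beats Aoki; Blum beats Yilmaz; Ahmed beats Mbeki; Aoki beats Yilmaz) — no Condorcet loser.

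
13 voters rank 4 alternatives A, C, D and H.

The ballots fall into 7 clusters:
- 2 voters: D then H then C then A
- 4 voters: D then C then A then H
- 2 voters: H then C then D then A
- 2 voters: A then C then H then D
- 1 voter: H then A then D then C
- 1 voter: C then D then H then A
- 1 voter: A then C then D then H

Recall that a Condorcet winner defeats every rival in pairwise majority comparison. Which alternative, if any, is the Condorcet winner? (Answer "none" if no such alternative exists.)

D

Pairwise majorities:
A vs C: C wins 9–4.
A vs D: D wins 9–4.
A–H: A 7–6.
C vs D: D, 7–6.
C vs H: C, 8–5.
D–H: D 8–5.
Only D has no losses; D is the Condorcet winner.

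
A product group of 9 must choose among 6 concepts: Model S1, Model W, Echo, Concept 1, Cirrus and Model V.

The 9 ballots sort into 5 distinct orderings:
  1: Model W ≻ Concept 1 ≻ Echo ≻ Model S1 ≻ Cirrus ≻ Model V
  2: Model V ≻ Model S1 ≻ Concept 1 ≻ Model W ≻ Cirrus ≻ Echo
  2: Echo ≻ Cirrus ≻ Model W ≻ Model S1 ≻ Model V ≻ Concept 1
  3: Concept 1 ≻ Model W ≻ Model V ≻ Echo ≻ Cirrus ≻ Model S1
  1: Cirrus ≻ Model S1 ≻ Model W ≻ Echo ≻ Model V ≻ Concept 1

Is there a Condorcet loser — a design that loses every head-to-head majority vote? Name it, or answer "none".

none

Pairwise majorities:
Model S1 vs Model W: 3 to 6, Model W.
Model S1 vs Echo: Model S1 is ranked higher on 2+1 = 3 ballots, Echo on 6. Echo wins 6–3.
Model S1 vs Concept 1: Model S1 preferred on 2+2+1 = 5 ballots; Model S1 wins 5–4.
Model S1–Cirrus: Cirrus 6–3.
Model S1 vs Model V: Model S1 is ranked higher on 1+2+1 = 4 ballots, Model V on 5. Model V wins 5–4.
Model W vs Echo: Model W is ranked higher on 1+2+3+1 = 7 ballots, Echo on 2. Model W wins 7–2.
Model W vs Concept 1: Concept 1 wins 5–4.
Model W vs Cirrus: 1+2+3 = 6 for Model W, 3 for Cirrus — Model W by 6–3.
Model W vs Model V: Model W, 7–2.
Echo vs Concept 1: Echo is ranked higher on 2+1 = 3 ballots, Concept 1 on 6. Concept 1 wins 6–3.
Echo vs Cirrus: Echo is ranked higher on 1+2+3 = 6 ballots, Cirrus on 3. Echo wins 6–3.
Echo vs Model V: Model V, 5–4.
Concept 1 vs Cirrus: Concept 1 is ranked higher on 1+2+3 = 6 ballots, Cirrus on 3. Concept 1 wins 6–3.
Concept 1 vs Model V: Model V, 5–4.
Cirrus vs Model V: 4 to 5, Model V.
No design is winless: Model S1 beats Concept 1; Model W beats Model S1; Echo beats Model S1; Concept 1 beats Model W; Cirrus beats Model S1; Model V beats Model S1. There is no Condorcet loser.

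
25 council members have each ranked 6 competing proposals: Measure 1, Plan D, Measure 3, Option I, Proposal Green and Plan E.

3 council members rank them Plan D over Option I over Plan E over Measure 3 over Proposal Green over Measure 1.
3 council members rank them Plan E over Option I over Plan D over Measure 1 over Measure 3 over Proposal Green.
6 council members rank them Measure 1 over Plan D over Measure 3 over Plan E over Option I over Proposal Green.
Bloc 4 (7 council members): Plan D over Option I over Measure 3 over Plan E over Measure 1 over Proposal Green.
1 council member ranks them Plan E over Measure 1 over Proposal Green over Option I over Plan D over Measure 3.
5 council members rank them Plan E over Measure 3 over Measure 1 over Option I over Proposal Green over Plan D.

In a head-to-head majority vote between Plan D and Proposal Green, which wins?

Plan D

Ballots ranking Plan D above Proposal Green: 3 + 3 + 6 + 7 = 19.
Ballots ranking Proposal Green above Plan D: 25 − 19 = 6.
Plan D wins the head-to-head 19–6.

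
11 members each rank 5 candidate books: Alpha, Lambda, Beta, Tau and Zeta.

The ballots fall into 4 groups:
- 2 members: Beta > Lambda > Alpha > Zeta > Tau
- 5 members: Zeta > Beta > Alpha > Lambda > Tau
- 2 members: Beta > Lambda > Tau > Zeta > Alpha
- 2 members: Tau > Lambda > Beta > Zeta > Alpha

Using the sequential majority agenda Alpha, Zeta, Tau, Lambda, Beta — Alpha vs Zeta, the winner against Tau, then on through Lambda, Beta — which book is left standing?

Beta

Round 1: Alpha vs Zeta — 2–9, Zeta advances.
Round 2: Zeta vs Tau — 7–4, Zeta advances.
Round 3: Zeta vs Lambda — 5–6, Lambda advances.
Round 4: Lambda vs Beta — 2–9, Beta advances.
The agenda winner is Beta.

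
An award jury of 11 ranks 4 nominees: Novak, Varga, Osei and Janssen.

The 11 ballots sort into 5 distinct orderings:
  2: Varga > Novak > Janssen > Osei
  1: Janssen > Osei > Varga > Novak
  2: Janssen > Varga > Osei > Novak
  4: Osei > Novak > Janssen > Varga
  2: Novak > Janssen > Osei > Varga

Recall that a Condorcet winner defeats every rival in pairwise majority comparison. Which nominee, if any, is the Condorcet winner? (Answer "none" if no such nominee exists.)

Head-to-head results (11 jurors):
Novak vs Varga: Novak, 6–5.
Novak vs Osei: Osei, 7–4.
Novak vs Janssen: Novak wins 8–3.
Varga vs Osei: Osei wins 7–4.
Varga–Janssen: Janssen 9–2.
Osei vs Janssen: Janssen wins 7–4.
Each nominee drops at least one matchup (Novak loses to Osei; Varga loses to Novak; Osei loses to Janssen; Janssen loses to Novak); the cycle Novak > Janssen > Osei > Novak rules out a Condorcet winner.

none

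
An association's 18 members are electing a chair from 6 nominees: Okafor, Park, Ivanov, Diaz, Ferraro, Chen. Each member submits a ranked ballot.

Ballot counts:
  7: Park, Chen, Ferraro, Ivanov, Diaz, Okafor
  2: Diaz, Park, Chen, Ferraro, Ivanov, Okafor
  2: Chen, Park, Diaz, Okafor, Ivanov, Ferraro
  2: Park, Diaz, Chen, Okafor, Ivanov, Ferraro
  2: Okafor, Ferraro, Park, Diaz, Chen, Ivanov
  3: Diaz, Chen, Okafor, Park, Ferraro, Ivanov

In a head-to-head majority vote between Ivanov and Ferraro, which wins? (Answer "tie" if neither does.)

Ferraro

Ballots ranking Ivanov above Ferraro: 2 + 2 = 4.
Ballots ranking Ferraro above Ivanov: 18 − 4 = 14.
Ferraro wins the head-to-head 14–4.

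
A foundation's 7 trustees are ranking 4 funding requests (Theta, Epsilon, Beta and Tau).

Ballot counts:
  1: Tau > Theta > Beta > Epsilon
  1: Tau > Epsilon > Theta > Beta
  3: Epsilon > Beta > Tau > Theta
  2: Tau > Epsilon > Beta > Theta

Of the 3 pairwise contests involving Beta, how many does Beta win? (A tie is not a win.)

Beta against each rival (7 reviewers):
Beta–Theta: Beta 5–2.
Beta vs Epsilon: Beta is ranked higher on 1 ballot, Epsilon on 6. Epsilon wins 6–1.
Beta vs Tau: Beta is ranked higher on 3 ballots, Tau on 4. Tau wins 4–3.
Beta beats Theta; loses to Epsilon, Tau — 1 pairwise win.

1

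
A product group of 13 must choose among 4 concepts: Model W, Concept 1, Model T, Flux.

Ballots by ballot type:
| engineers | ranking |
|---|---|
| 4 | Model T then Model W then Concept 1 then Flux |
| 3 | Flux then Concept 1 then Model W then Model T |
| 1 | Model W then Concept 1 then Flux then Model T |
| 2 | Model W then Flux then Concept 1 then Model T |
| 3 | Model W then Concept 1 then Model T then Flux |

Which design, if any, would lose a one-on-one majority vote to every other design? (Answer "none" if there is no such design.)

Flux

Head-to-head results (13 engineers):
Model W vs Concept 1: 4+1+2+3 = 10 for Model W, 3 for Concept 1 — Model W by 10–3.
Model W vs Model T: 3+1+2+3 = 9 for Model W, 4 for Model T — Model W by 9–4.
Model W vs Flux: Model W, 10–3.
Concept 1 vs Model T: Concept 1 wins 9–4.
Concept 1 vs Flux: Concept 1, 8–5.
Model T vs Flux: Model T wins 7–6.
Flux is beaten in every head-to-head and is the Condorcet loser.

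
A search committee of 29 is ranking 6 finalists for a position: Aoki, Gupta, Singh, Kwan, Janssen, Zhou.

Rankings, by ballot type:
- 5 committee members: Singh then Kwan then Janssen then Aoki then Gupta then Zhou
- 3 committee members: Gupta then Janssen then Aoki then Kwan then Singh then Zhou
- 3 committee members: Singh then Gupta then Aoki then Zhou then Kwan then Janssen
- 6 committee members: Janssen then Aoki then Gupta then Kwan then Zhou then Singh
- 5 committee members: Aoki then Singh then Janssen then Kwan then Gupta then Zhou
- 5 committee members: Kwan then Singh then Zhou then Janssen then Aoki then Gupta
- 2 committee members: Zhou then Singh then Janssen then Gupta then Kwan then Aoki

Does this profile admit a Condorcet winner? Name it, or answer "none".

Singh

Check each pair by majority over 29 ballots:
Aoki vs Gupta: 5+6+5+5 = 21 for Aoki, 8 for Gupta — Aoki by 21–8.
Aoki vs Singh: Aoki is ranked higher on 3+6+5 = 14 ballots, Singh on 15. Singh wins 15–14.
Aoki vs Kwan: 3+3+6+5 = 17 for Aoki, 12 for Kwan — Aoki by 17–12.
Aoki–Janssen: Janssen 21–8.
Aoki vs Zhou: Aoki wins 22–7.
Gupta–Singh: Singh 20–9.
Gupta vs Kwan: 3+3+6+2 = 14 for Gupta, 15 for Kwan — Kwan by 15–14.
Gupta vs Janssen: Gupta is ranked higher on 3+3 = 6 ballots, Janssen on 23. Janssen wins 23–6.
Gupta–Zhou: Gupta 22–7.
Singh vs Kwan: 5+3+5+2 = 15 for Singh, 14 for Kwan — Singh by 15–14.
Singh vs Janssen: Singh, 20–9.
Singh vs Zhou: Singh preferred on 5+3+3+5+5 = 21 ballots; Singh wins 21–8.
Kwan vs Janssen: Janssen, 16–13.
Kwan vs Zhou: Kwan wins 24–5.
Janssen vs Zhou: 5+3+6+5 = 19 for Janssen, 10 for Zhou — Janssen by 19–10.
Only Singh has no losses; Singh is the Condorcet winner.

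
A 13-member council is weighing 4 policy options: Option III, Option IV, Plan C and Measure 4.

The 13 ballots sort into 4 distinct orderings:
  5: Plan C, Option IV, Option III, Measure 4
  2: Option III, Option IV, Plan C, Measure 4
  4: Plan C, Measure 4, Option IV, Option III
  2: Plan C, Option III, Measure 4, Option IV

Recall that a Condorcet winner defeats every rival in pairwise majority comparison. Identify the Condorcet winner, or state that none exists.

Pairwise majorities:
Option III vs Option IV: Option III preferred on 2+2 = 4 ballots; Option IV wins 9–4.
Option III vs Plan C: 2 to 11, Plan C.
Option III vs Measure 4: 5+2+2 = 9 for Option III, 4 for Measure 4 — Option III by 9–4.
Option IV vs Plan C: Option IV preferred on 2 ballots; Plan C wins 11–2.
Option IV vs Measure 4: Option IV preferred on 5+2 = 7 ballots; Option IV wins 7–6.
Plan C vs Measure 4: 5+2+4+2 = 13 for Plan C, 0 for Measure 4 — Plan C by 13–0.
Plan C wins every pairwise contest, so Plan C is the Condorcet winner.

Plan C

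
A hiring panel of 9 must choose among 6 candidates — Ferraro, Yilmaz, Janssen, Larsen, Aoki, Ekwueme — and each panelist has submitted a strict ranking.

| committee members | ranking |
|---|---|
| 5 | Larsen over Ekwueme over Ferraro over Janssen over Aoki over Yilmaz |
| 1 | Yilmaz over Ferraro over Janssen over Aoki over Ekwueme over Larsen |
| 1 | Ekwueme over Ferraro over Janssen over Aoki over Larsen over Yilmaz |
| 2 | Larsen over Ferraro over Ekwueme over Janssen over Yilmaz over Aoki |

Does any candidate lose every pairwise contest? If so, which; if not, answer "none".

Yilmaz

Head-to-head results (9 committee members):
Ferraro vs Yilmaz: Ferraro wins 8–1.
Ferraro vs Janssen: 5+1+1+2 = 9 for Ferraro, 0 for Janssen — Ferraro by 9–0.
Ferraro vs Larsen: Larsen, 7–2.
Ferraro vs Aoki: Ferraro wins 9–0.
Ferraro vs Ekwueme: Ferraro is ranked higher on 1+2 = 3 ballots, Ekwueme on 6. Ekwueme wins 6–3.
Yilmaz vs Janssen: Yilmaz preferred on 1 ballot; Janssen wins 8–1.
Yilmaz–Larsen: Larsen 8–1.
Yilmaz vs Aoki: Aoki wins 6–3.
Yilmaz vs Ekwueme: Yilmaz is ranked higher on 1 ballot, Ekwueme on 8. Ekwueme wins 8–1.
Janssen vs Larsen: Larsen wins 7–2.
Janssen vs Aoki: Janssen is ranked higher on 5+1+1+2 = 9 ballots, Aoki on 0. Janssen wins 9–0.
Janssen vs Ekwueme: Ekwueme, 8–1.
Larsen–Aoki: Larsen 7–2.
Larsen vs Ekwueme: Larsen wins 7–2.
Aoki vs Ekwueme: Aoki is ranked higher on 1 ballot, Ekwueme on 8. Ekwueme wins 8–1.
Yilmaz is beaten in every head-to-head and is the Condorcet loser.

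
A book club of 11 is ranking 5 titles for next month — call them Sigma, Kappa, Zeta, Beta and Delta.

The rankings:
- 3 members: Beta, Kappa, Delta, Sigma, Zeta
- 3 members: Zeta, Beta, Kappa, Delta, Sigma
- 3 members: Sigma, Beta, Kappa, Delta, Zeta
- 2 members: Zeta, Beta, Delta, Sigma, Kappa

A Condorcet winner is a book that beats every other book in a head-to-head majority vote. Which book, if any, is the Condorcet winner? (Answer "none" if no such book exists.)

Head-to-head results (11 members):
Sigma vs Kappa: Kappa, 6–5.
Sigma vs Zeta: Sigma, 6–5.
Sigma vs Beta: Beta, 8–3.
Sigma vs Delta: Delta wins 8–3.
Kappa vs Zeta: Kappa, 6–5.
Kappa vs Beta: Beta, 11–0.
Kappa vs Delta: Kappa, 9–2.
Zeta vs Beta: Beta, 6–5.
Zeta–Delta: Delta 6–5.
Beta–Delta: Beta 11–0.
Beta defeats every rival head-to-head and is the Condorcet winner.

Beta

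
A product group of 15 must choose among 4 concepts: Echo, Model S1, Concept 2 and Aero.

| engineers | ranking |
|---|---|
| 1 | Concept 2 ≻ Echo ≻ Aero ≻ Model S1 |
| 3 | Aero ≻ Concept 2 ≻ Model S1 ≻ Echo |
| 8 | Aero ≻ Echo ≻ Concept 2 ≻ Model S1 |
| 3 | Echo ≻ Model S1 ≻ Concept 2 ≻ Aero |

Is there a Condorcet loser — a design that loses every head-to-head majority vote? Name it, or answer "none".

Model S1

Pairwise majorities:
Echo vs Model S1: Echo, 12–3.
Echo–Concept 2: Echo 11–4.
Echo vs Aero: Aero, 11–4.
Model S1 vs Concept 2: Concept 2 wins 12–3.
Model S1 vs Aero: Model S1 preferred on 3 ballots; Aero wins 12–3.
Concept 2 vs Aero: Aero wins 11–4.
Only Model S1 has no wins; Model S1 is the Condorcet loser.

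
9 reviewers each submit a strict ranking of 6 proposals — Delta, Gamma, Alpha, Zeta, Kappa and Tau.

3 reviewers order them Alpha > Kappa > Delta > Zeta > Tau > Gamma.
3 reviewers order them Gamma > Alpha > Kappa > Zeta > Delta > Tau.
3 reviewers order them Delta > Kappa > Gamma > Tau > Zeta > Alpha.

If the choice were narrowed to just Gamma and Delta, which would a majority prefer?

Ballots ranking Gamma above Delta: 3.
Ballots ranking Delta above Gamma: 9 − 3 = 6.
Delta wins the head-to-head 6–3.

Delta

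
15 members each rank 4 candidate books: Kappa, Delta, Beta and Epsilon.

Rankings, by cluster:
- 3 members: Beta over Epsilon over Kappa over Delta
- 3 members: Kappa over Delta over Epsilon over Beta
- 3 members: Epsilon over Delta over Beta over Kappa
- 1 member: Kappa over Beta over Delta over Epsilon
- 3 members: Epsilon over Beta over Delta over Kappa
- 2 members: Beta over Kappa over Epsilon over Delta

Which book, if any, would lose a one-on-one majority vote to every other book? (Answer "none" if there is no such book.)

Pairwise majorities:
Kappa vs Delta: Kappa, 9–6.
Kappa vs Beta: Beta, 11–4.
Kappa vs Epsilon: Epsilon wins 9–6.
Delta–Beta: Beta 9–6.
Delta vs Epsilon: Epsilon, 11–4.
Beta vs Epsilon: Beta preferred on 3+1+2 = 6 ballots; Epsilon wins 9–6.
Only Delta has no wins; Delta is the Condorcet loser.

Delta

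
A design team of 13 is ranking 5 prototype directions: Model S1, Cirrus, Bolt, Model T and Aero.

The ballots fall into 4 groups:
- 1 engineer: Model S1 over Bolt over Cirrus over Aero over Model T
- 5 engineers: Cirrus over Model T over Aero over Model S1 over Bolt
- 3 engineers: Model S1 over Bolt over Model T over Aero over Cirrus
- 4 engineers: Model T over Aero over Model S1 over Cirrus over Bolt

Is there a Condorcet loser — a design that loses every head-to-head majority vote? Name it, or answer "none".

Bolt

Head-to-head results (13 engineers):
Model S1 vs Cirrus: 1+3+4 = 8 for Model S1, 5 for Cirrus — Model S1 by 8–5.
Model S1 vs Bolt: Model S1 is ranked higher on 1+5+3+4 = 13 ballots, Bolt on 0. Model S1 wins 13–0.
Model S1 vs Model T: Model T, 9–4.
Model S1 vs Aero: 4 to 9, Aero.
Cirrus vs Bolt: 5+4 = 9 for Cirrus, 4 for Bolt — Cirrus by 9–4.
Cirrus vs Model T: Cirrus preferred on 1+5 = 6 ballots; Model T wins 7–6.
Cirrus vs Aero: 6 to 7, Aero.
Bolt vs Model T: Bolt is ranked higher on 1+3 = 4 ballots, Model T on 9. Model T wins 9–4.
Bolt vs Aero: Bolt is ranked higher on 1+3 = 4 ballots, Aero on 9. Aero wins 9–4.
Model T vs Aero: Model T is ranked higher on 5+3+4 = 12 ballots, Aero on 1. Model T wins 12–1.
Only Bolt has no wins; Bolt is the Condorcet loser.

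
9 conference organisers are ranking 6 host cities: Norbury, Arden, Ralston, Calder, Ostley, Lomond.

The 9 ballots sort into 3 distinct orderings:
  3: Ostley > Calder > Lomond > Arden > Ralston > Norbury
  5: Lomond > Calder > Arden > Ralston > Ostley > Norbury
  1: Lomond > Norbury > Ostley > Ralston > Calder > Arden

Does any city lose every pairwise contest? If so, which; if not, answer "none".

Norbury

Head-to-head results (9 organisers):
Norbury vs Arden: Arden wins 8–1.
Norbury vs Ralston: Ralston, 8–1.
Norbury–Calder: Calder 8–1.
Norbury–Ostley: Ostley 8–1.
Norbury vs Lomond: Lomond wins 9–0.
Arden vs Ralston: Arden preferred on 3+5 = 8 ballots; Arden wins 8–1.
Arden vs Calder: Arden preferred on 0 ballots; Calder wins 9–0.
Arden vs Ostley: Arden, 5–4.
Arden vs Lomond: Arden preferred on 0 ballots; Lomond wins 9–0.
Ralston vs Calder: Calder, 8–1.
Ralston vs Ostley: Ralston, 5–4.
Ralston vs Lomond: Ralston preferred on 0 ballots; Lomond wins 9–0.
Calder vs Ostley: Calder preferred on 5 ballots; Calder wins 5–4.
Calder–Lomond: Lomond 6–3.
Ostley vs Lomond: Ostley is ranked higher on 3 ballots, Lomond on 6. Lomond wins 6–3.
Norbury is beaten in every head-to-head and is the Condorcet loser.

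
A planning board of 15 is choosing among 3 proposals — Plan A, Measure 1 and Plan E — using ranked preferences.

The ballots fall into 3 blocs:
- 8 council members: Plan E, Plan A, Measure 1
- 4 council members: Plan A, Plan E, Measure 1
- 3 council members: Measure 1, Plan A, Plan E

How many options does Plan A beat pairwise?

Plan A against each rival (15 council members):
Plan A vs Measure 1: 8+4 = 12 for Plan A, 3 for Measure 1 — Plan A by 12–3.
Plan A–Plan E: Plan E 8–7.
Plan A beats Measure 1; loses to Plan E — 1 pairwise win.

1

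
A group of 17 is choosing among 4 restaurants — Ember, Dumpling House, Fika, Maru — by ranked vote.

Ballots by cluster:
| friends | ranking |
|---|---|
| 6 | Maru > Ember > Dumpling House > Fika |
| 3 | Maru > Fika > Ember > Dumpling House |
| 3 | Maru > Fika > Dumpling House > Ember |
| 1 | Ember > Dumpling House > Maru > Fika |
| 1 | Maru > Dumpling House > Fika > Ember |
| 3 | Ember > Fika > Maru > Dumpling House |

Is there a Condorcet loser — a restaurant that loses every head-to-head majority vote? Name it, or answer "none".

Dumpling House

Pairwise majorities:
Ember vs Dumpling House: 6+3+1+3 = 13 for Ember, 4 for Dumpling House — Ember by 13–4.
Ember–Fika: Ember 10–7.
Ember vs Maru: Maru wins 13–4.
Dumpling House vs Fika: Dumpling House preferred on 6+1+1 = 8 ballots; Fika wins 9–8.
Dumpling House vs Maru: Dumpling House preferred on 1 ballot; Maru wins 16–1.
Fika vs Maru: Maru wins 14–3.
Dumpling House is beaten in every head-to-head and is the Condorcet loser.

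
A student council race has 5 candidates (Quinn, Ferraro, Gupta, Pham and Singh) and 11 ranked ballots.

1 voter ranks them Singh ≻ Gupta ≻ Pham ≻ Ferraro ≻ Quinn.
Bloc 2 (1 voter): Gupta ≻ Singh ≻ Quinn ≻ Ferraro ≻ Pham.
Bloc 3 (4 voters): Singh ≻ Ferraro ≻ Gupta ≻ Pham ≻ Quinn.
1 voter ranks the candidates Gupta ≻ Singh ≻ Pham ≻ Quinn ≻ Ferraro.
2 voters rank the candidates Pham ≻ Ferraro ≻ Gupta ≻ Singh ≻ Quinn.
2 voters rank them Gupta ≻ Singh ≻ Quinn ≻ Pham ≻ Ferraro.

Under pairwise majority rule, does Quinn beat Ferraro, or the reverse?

Ferraro

Ballots ranking Quinn above Ferraro: 1 + 1 + 2 = 4.
Ballots ranking Ferraro above Quinn: 11 − 4 = 7.
Ferraro wins the head-to-head 7–4.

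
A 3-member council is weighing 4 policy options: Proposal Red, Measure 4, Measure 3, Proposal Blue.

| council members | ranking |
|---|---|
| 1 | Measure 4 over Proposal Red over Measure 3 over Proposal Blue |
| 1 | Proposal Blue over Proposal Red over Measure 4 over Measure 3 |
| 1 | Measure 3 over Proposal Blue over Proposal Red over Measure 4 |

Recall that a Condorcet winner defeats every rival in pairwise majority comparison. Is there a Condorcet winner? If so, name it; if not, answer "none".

none

Check each pair by majority over 3 ballots:
Proposal Red–Measure 4: Proposal Red 2–1.
Proposal Red–Measure 3: Proposal Red 2–1.
Proposal Red–Proposal Blue: Proposal Blue 2–1.
Measure 4–Measure 3: Measure 4 2–1.
Measure 4 vs Proposal Blue: Proposal Blue, 2–1.
Measure 3 vs Proposal Blue: Measure 3, 2–1.
Each option drops at least one matchup (Proposal Red loses to Proposal Blue; Measure 4 loses to Proposal Red; Measure 3 loses to Proposal Red; Proposal Blue loses to Measure 3); the cycle Proposal Red > Measure 3 > Proposal Blue > Proposal Red rules out a Condorcet winner.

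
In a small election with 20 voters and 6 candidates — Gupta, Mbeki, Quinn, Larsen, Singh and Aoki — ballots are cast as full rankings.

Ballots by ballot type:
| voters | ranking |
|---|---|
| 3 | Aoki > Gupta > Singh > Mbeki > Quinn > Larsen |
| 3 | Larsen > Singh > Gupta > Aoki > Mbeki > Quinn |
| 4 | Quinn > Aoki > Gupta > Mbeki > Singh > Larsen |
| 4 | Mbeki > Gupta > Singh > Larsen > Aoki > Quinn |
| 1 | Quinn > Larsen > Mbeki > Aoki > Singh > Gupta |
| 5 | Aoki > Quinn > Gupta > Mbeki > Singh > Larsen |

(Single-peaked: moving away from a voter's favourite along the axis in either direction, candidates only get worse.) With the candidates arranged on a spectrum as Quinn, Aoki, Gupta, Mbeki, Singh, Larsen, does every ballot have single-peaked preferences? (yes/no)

Axis positions: Quinn=1, Aoki=2, Gupta=3, Mbeki=4, Singh=5, Larsen=6.
Ballot type 1: ranking walks positions 2-3-5-4-1-6; Singh is ranked above Mbeki even though Mbeki lies between Singh and the peak Aoki on the axis — preferences dip and rise again. Not single-peaked.
Ballot type 2: ranking walks positions 6-5-3-2-4-1; Gupta is ranked above Mbeki even though Mbeki lies between Gupta and the peak Larsen on the axis — preferences dip and rise again. Not single-peaked.
Ballot type 3 (peak Quinn at position 1): ranking walks positions 1-2-3-4-5-6, expanding outward from the peak — single-peaked.
Ballot type 4 (peak Mbeki at position 4): ranking walks positions 4-3-5-6-2-1, expanding outward from the peak — single-peaked.
Ballot type 5: ranking walks positions 1-6-4-2-5-3; Larsen is ranked above Aoki even though Aoki lies between Larsen and the peak Quinn on the axis — preferences dip and rise again. Not single-peaked.
Ballot type 6 (peak Aoki at position 2): ranking walks positions 2-1-3-4-5-6, expanding outward from the peak — single-peaked.
Ballot type 1 violates single-peakedness, so the profile is not single-peaked on this axis.

no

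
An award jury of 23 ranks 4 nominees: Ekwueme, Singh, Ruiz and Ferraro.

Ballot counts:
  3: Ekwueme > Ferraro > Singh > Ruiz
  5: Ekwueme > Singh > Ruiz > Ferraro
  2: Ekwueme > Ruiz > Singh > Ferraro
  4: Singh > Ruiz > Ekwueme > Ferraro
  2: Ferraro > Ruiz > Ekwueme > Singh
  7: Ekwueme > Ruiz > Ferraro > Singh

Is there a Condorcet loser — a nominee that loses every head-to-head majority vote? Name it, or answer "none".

none

Head-to-head results (23 jurors):
Ekwueme vs Singh: Ekwueme wins 19–4.
Ekwueme vs Ruiz: Ekwueme wins 17–6.
Ekwueme vs Ferraro: Ekwueme preferred on 3+5+2+4+7 = 21 ballots; Ekwueme wins 21–2.
Singh–Ruiz: Singh 12–11.
Singh vs Ferraro: Ferraro wins 12–11.
Ruiz vs Ferraro: Ruiz, 18–5.
No nominee is winless: Ekwueme beats Singh; Singh beats Ruiz; Ruiz beats Ferraro; Ferraro beats Singh. There is no Condorcet loser.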